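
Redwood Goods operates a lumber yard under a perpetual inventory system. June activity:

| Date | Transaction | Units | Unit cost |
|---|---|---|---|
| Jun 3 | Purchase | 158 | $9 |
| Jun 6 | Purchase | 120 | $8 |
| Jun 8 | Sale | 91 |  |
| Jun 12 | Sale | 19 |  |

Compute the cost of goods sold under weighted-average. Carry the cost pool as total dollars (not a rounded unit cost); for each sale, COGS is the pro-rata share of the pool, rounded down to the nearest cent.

COGS = $942.50

After Jun 3: 158 on hand, pool $1,422.00 (≈ $9.0000 each)
After Jun 6: 278 on hand, pool $2,382.00 (≈ $8.5683 each)
Jun 8, sell 91: 91/278 × $2,382.00 → $779.71
Jun 12, sell 19: 19/187 × $1,602.29 → $162.79
Total COGS = $779.71 + $162.79 = $942.50
Ending inventory (cost pool remaining) = $1,439.50
Check: goods available $2,382.00 = COGS $942.50 + ending $1,439.50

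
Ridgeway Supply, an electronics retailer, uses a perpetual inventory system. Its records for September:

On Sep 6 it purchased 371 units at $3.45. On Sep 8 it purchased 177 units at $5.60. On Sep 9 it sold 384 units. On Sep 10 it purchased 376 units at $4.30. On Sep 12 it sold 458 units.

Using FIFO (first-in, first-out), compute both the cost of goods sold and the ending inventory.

Sep 9, 384 sold [FIFO — oldest first]: 371 @ $3.45 + 13 @ $5.60 = $1,352.75
Sep 12, 458 sold [FIFO — oldest first]: 164 @ $5.60 + 294 @ $4.30 = $2,182.60
Total COGS = $1,352.75 + $2,182.60 = $3,535.35
Ending inventory: 82 @ $4.30 = $352.60

COGS = $3,535.35; ending inventory = $352.60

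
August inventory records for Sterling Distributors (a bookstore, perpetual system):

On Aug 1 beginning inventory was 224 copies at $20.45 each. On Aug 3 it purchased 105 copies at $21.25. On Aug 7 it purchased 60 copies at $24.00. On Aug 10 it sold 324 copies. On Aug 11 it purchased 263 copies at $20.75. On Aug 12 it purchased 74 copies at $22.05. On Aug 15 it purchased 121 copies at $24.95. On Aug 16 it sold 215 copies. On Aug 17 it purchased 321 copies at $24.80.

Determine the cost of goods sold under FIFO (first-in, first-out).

Aug 10, 324 sold [FIFO — oldest first]: 224 @ $20.45 + 100 @ $21.25 = $6,705.80
Aug 16, 215 sold [FIFO — oldest first]: 5 @ $21.25 + 60 @ $24.00 + 150 @ $20.75 = $4,658.75
Total COGS = $6,705.80 + $4,658.75 = $11,364.55
Ending inventory: 113 @ $20.75 + 74 @ $22.05 + 121 @ $24.95 + 321 @ $24.80 = $14,956.20

COGS = $11,364.55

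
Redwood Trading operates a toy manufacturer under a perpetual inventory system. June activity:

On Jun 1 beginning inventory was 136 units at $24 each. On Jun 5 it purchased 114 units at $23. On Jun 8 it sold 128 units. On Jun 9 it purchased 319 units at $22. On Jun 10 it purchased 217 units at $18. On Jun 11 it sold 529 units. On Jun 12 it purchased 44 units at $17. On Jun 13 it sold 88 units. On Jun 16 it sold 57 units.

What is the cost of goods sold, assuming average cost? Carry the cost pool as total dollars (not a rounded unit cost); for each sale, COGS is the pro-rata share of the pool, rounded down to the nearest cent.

After Jun 1: 136 on hand, pool $3,264.00 (≈ $24.0000 each)
After Jun 5: 250 on hand, pool $5,886.00 (≈ $23.5440 each)
Jun 8, sell 128: 128/250 × $5,886.00 → $3,013.63
After Jun 9: 441 on hand, pool $9,890.37 (≈ $22.4271 each)
After Jun 10: 658 on hand, pool $13,796.37 (≈ $20.9671 each)
Jun 11, sell 529: 529/658 × $13,796.37 → $11,091.61
After Jun 12: 173 on hand, pool $3,452.76 (≈ $19.9582 each)
Jun 13, sell 88: 88/173 × $3,452.76 → $1,756.31
Jun 16, sell 57: 57/85 × $1,696.45 → $1,137.61
Total COGS = $3,013.63 + $11,091.61 + $1,756.31 + $1,137.61 = $16,999.16
Ending inventory (cost pool remaining) = $558.84

COGS = $16,999.16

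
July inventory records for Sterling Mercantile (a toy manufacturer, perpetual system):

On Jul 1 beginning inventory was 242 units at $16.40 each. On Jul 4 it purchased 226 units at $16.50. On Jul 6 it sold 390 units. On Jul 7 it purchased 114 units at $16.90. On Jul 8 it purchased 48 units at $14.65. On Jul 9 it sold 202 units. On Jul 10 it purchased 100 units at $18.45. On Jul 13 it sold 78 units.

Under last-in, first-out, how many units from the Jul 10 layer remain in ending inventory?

Jul 6, 390 sold [LIFO — newest first]: 226 @ $16.50 + 164 @ $16.40 = $6,418.60
Jul 9, 202 sold [LIFO — newest first]: 48 @ $14.65 + 114 @ $16.90 + 40 @ $16.40 = $3,285.80
Jul 13, 78 sold [LIFO — newest first]: 78 @ $18.45 = $1,439.10
Total COGS = $6,418.60 + $3,285.80 + $1,439.10 = $11,143.50
Ending inventory: 38 @ $16.40 + 22 @ $18.45 = $1,029.10

22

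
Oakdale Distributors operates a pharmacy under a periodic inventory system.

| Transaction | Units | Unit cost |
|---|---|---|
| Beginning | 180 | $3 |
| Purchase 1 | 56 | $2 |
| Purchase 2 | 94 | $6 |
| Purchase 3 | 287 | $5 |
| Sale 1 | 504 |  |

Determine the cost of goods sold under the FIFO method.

COGS = $2,086

Sale 1 (504) [FIFO — oldest first]: 180 @ $3 + 56 @ $2 + 94 @ $6 + 174 @ $5 = $2,086
Ending inventory: 113 @ $5 = $565
Check: goods available $2,651 = COGS $2,086 + ending $565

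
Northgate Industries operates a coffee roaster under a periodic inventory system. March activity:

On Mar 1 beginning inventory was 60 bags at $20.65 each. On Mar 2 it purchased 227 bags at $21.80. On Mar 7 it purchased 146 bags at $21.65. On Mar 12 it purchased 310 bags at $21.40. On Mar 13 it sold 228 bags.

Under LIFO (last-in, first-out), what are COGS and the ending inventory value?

COGS = $4,879.20; ending inventory = $11,103.30

Mar 13, 228 sold [LIFO — newest first]: 228 @ $21.40 = $4,879.20
Ending inventory: 60 @ $20.65 + 227 @ $21.80 + 146 @ $21.65 + 82 @ $21.40 = $11,103.30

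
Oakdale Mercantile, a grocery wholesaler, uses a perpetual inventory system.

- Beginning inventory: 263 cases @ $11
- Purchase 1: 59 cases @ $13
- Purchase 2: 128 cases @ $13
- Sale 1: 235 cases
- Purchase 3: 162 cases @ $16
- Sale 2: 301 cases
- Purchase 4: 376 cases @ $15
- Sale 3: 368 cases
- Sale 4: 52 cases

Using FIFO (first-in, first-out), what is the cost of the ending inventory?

Ending inventory = $480

Sale 1 (235) [FIFO — oldest first]: 235 @ $11 = $2,585
Sale 2 (301) [FIFO — oldest first]: 28 @ $11 + 59 @ $13 + 128 @ $13 + 86 @ $16 = $4,115
Sale 3 (368) [FIFO — oldest first]: 76 @ $16 + 292 @ $15 = $5,596
Sale 4 (52) [FIFO — oldest first]: 52 @ $15 = $780
Total COGS = $2,585 + $4,115 + $5,596 + $780 = $13,076
Ending inventory: 32 @ $15 = $480
Check: goods available $13,556 = COGS $13,076 + ending $480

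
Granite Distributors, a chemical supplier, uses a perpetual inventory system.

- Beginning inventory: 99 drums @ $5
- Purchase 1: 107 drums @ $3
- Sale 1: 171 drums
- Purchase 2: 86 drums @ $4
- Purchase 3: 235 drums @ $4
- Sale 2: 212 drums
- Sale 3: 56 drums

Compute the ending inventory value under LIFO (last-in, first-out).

Sale 1 (171) [LIFO — newest first]: 107 @ $3 + 64 @ $5 = $641
Sale 2 (212) [LIFO — newest first]: 212 @ $4 = $848
Sale 3 (56) [LIFO — newest first]: 23 @ $4 + 33 @ $4 = $224
Total COGS = $641 + $848 + $224 = $1,713
Ending inventory: 35 @ $5 + 53 @ $4 = $387
Check: goods available $2,100 = COGS $1,713 + ending $387

Ending inventory = $387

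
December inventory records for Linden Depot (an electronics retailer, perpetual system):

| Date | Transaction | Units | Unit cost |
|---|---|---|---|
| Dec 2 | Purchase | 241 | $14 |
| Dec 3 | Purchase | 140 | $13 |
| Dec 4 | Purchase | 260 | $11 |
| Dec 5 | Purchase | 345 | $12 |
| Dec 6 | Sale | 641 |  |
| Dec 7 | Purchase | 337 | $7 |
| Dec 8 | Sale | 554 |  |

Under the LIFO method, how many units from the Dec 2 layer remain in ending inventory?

128

Dec 6, 641 sold [LIFO — newest first]: 345 @ $12 + 260 @ $11 + 36 @ $13 = $7,468
Dec 8, 554 sold [LIFO — newest first]: 337 @ $7 + 104 @ $13 + 113 @ $14 = $5,293
Total COGS = $7,468 + $5,293 = $12,761
Ending inventory: 128 @ $14 = $1,792
Check: goods available $14,553 = COGS $12,761 + ending $1,792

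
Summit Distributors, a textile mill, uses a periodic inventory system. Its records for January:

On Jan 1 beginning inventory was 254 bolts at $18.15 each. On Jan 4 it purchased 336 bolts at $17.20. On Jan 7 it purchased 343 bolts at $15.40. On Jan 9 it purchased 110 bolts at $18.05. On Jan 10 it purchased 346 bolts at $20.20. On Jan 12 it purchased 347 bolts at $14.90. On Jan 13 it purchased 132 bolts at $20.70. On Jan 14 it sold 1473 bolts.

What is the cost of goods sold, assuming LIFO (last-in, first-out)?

Jan 14, 1473 sold [LIFO — newest first]: 132 @ $20.70 + 347 @ $14.90 + 346 @ $20.20 + 110 @ $18.05 + 343 @ $15.40 + 195 @ $17.20 = $25,513.60
Ending inventory: 254 @ $18.15 + 141 @ $17.20 = $7,035.30

COGS = $25,513.60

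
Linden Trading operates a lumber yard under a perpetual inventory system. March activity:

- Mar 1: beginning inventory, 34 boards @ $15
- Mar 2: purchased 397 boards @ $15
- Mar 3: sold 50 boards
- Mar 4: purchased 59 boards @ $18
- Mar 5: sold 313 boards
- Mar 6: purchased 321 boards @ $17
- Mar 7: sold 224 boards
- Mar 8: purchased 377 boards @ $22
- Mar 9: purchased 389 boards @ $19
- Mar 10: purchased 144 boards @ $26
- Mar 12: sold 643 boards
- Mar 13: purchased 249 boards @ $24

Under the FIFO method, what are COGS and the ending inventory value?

COGS = $22,076; ending inventory = $16,313

Mar 3, 50 sold [FIFO — oldest first]: 34 @ $15 + 16 @ $15 = $750
Mar 5, 313 sold [FIFO — oldest first]: 313 @ $15 = $4,695
Mar 7, 224 sold [FIFO — oldest first]: 68 @ $15 + 59 @ $18 + 97 @ $17 = $3,731
Mar 12, 643 sold [FIFO — oldest first]: 224 @ $17 + 377 @ $22 + 42 @ $19 = $12,900
Total COGS = $750 + $4,695 + $3,731 + $12,900 = $22,076
Ending inventory: 347 @ $19 + 144 @ $26 + 249 @ $24 = $16,313
Check: goods available $38,389 = COGS $22,076 + ending $16,313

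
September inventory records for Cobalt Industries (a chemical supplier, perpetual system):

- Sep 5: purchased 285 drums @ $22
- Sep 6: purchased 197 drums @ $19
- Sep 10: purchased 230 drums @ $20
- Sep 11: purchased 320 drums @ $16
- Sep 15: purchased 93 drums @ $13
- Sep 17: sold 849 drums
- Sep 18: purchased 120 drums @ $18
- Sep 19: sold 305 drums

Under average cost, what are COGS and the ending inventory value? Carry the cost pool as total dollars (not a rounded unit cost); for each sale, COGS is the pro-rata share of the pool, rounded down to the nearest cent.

After Sep 5: 285 on hand, pool $6,270.00 (≈ $22.0000 each)
After Sep 6: 482 on hand, pool $10,013.00 (≈ $20.7739 each)
After Sep 10: 712 on hand, pool $14,613.00 (≈ $20.5239 each)
After Sep 11: 1032 on hand, pool $19,733.00 (≈ $19.1211 each)
After Sep 15: 1125 on hand, pool $20,942.00 (≈ $18.6151 each)
Sep 17, sell 849: 849/1125 × $20,942.00 → $15,804.22
After Sep 18: 396 on hand, pool $7,297.78 (≈ $18.4287 each)
Sep 19, sell 305: 305/396 × $7,297.78 → $5,620.76
Total COGS = $15,804.22 + $5,620.76 = $21,424.98
Ending inventory (cost pool remaining) = $1,677.02

COGS = $21,424.98; ending inventory = $1,677.02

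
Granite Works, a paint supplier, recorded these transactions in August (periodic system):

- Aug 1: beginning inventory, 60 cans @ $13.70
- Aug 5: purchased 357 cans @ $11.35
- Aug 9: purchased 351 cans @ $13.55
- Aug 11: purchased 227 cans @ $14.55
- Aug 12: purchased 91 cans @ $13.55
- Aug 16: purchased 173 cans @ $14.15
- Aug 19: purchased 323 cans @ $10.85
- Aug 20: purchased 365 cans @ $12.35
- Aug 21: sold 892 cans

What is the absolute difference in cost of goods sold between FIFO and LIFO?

$553.90

FIFO COGS: 60 @ $13.70 + 357 @ $11.35 + 351 @ $13.55 + 124 @ $14.55 = $11,434.20
LIFO COGS: 365 @ $12.35 + 323 @ $10.85 + 173 @ $14.15 + 31 @ $13.55 = $10,880.30
Difference = |$11,434.20 − $10,880.30| = $553.90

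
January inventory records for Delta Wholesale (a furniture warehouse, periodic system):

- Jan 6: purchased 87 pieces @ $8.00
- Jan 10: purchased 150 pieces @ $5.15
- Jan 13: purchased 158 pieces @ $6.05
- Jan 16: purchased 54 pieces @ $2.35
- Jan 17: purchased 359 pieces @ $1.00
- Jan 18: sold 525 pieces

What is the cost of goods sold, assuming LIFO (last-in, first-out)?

COGS = $1,163.50

Jan 18, 525 sold [LIFO — newest first]: 359 @ $1.00 + 54 @ $2.35 + 112 @ $6.05 = $1,163.50
Ending inventory: 87 @ $8.00 + 150 @ $5.15 + 46 @ $6.05 = $1,746.80
Check: goods available $2,910.30 = COGS $1,163.50 + ending $1,746.80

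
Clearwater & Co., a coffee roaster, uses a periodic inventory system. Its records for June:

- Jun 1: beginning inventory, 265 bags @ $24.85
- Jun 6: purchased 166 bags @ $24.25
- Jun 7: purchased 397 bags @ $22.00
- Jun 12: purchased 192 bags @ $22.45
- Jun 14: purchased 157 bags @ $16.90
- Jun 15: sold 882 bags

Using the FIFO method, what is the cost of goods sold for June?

COGS = $20,557.05

Jun 15, 882 sold [FIFO — oldest first]: 265 @ $24.85 + 166 @ $24.25 + 397 @ $22.00 + 54 @ $22.45 = $20,557.05
Ending inventory: 138 @ $22.45 + 157 @ $16.90 = $5,751.40
Check: goods available $26,308.45 = COGS $20,557.05 + ending $5,751.40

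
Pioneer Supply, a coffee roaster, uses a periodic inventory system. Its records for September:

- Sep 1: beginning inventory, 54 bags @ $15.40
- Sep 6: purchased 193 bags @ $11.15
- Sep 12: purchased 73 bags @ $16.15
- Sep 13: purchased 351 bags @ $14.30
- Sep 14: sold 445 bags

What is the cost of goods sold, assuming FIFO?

COGS = $5,950.00

Sep 14, 445 sold [FIFO — oldest first]: 54 @ $15.40 + 193 @ $11.15 + 73 @ $16.15 + 125 @ $14.30 = $5,950.00
Ending inventory: 226 @ $14.30 = $3,231.80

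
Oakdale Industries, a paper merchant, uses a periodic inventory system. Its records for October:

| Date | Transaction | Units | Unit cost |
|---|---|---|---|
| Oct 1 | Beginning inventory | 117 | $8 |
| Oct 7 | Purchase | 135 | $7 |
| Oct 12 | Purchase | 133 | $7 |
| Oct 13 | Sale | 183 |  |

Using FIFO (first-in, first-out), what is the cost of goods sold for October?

Oct 13, 183 sold [FIFO — oldest first]: 117 @ $8 + 66 @ $7 = $1,398
Ending inventory: 69 @ $7 + 133 @ $7 = $1,414
Check: goods available $2,812 = COGS $1,398 + ending $1,414

COGS = $1,398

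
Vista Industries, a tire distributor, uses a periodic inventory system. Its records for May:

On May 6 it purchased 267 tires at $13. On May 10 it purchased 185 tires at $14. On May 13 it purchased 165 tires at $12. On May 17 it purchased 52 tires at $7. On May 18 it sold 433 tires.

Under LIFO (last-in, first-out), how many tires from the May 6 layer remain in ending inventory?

236

May 18, 433 sold [LIFO — newest first]: 52 @ $7 + 165 @ $12 + 185 @ $14 + 31 @ $13 = $5,337
Ending inventory: 236 @ $13 = $3,068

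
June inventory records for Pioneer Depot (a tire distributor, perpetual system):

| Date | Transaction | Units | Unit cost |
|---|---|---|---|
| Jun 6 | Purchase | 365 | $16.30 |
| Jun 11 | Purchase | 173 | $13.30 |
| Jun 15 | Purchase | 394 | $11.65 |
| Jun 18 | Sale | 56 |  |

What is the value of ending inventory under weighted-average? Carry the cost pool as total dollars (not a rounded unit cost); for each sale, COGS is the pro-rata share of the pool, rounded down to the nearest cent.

Ending inventory = $12,068.97

After Jun 6: 365 on hand, pool $5,949.50 (≈ $16.3000 each)
After Jun 11: 538 on hand, pool $8,250.40 (≈ $15.3353 each)
After Jun 15: 932 on hand, pool $12,840.50 (≈ $13.7774 each)
Jun 18, sell 56: 56/932 × $12,840.50 → $771.53
Ending inventory (cost pool remaining) = $12,068.97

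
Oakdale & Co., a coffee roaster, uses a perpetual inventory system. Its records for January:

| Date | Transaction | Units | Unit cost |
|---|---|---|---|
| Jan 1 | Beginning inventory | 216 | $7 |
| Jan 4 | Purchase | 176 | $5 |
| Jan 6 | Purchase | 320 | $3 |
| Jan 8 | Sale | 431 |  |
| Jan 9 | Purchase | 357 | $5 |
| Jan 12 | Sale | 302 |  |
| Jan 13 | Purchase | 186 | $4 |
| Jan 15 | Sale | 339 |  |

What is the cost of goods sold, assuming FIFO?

COGS = $5,149

Jan 8, 431 sold [FIFO — oldest first]: 216 @ $7 + 176 @ $5 + 39 @ $3 = $2,509
Jan 12, 302 sold [FIFO — oldest first]: 281 @ $3 + 21 @ $5 = $948
Jan 15, 339 sold [FIFO — oldest first]: 336 @ $5 + 3 @ $4 = $1,692
Total COGS = $2,509 + $948 + $1,692 = $5,149
Ending inventory: 183 @ $4 = $732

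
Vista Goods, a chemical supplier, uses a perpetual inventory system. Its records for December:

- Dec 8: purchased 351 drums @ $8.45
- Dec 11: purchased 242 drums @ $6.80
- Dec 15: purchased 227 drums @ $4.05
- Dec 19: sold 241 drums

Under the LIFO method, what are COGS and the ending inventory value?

Dec 19, 241 sold [LIFO — newest first]: 227 @ $4.05 + 14 @ $6.80 = $1,014.55
Ending inventory: 351 @ $8.45 + 228 @ $6.80 = $4,516.35

COGS = $1,014.55; ending inventory = $4,516.35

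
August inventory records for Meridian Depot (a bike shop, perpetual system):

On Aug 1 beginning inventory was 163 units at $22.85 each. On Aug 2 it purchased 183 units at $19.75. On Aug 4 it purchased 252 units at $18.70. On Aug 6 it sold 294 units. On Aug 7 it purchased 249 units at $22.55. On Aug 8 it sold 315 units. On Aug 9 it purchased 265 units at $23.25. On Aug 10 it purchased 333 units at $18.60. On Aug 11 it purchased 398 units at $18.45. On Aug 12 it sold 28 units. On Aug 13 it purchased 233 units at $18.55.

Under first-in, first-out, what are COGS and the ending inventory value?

COGS = $12,930.65; ending inventory = $28,755.80

Aug 6, 294 sold [FIFO — oldest first]: 163 @ $22.85 + 131 @ $19.75 = $6,311.80
Aug 8, 315 sold [FIFO — oldest first]: 52 @ $19.75 + 252 @ $18.70 + 11 @ $22.55 = $5,987.45
Aug 12, 28 sold [FIFO — oldest first]: 28 @ $22.55 = $631.40
Total COGS = $6,311.80 + $5,987.45 + $631.40 = $12,930.65
Ending inventory: 210 @ $22.55 + 265 @ $23.25 + 333 @ $18.60 + 398 @ $18.45 + 233 @ $18.55 = $28,755.80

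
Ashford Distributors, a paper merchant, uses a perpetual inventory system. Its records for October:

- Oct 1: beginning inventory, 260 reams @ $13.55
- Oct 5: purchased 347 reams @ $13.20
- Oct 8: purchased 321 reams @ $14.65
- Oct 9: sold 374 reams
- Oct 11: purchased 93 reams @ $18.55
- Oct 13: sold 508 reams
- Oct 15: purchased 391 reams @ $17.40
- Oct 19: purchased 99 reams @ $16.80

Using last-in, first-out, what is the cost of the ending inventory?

Ending inventory = $10,350.05

Oct 9, 374 sold [LIFO — newest first]: 321 @ $14.65 + 53 @ $13.20 = $5,402.25
Oct 13, 508 sold [LIFO — newest first]: 93 @ $18.55 + 294 @ $13.20 + 121 @ $13.55 = $7,245.50
Total COGS = $5,402.25 + $7,245.50 = $12,647.75
Ending inventory: 139 @ $13.55 + 391 @ $17.40 + 99 @ $16.80 = $10,350.05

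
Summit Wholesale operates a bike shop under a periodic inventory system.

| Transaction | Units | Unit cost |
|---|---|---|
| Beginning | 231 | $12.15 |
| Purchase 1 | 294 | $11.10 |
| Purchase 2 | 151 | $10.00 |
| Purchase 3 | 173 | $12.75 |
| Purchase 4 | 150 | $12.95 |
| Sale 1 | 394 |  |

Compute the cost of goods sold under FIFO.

Sale 1 (394) [FIFO — oldest first]: 231 @ $12.15 + 163 @ $11.10 = $4,615.95
Ending inventory: 131 @ $11.10 + 151 @ $10.00 + 173 @ $12.75 + 150 @ $12.95 = $7,112.35

COGS = $4,615.95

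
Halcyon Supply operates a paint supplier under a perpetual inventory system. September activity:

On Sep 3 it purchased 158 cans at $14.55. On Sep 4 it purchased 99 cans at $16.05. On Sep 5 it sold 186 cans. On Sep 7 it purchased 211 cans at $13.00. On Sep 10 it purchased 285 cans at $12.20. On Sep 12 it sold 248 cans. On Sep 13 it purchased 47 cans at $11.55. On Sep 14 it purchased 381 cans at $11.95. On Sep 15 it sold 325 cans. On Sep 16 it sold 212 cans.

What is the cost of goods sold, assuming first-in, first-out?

COGS = $12,694.15

Sep 5, 186 sold [FIFO — oldest first]: 158 @ $14.55 + 28 @ $16.05 = $2,748.30
Sep 12, 248 sold [FIFO — oldest first]: 71 @ $16.05 + 177 @ $13.00 = $3,440.55
Sep 15, 325 sold [FIFO — oldest first]: 34 @ $13.00 + 285 @ $12.20 + 6 @ $11.55 = $3,988.30
Sep 16, 212 sold [FIFO — oldest first]: 41 @ $11.55 + 171 @ $11.95 = $2,517.00
Total COGS = $2,748.30 + $3,440.55 + $3,988.30 + $2,517.00 = $12,694.15
Ending inventory: 210 @ $11.95 = $2,509.50
Check: goods available $15,203.65 = COGS $12,694.15 + ending $2,509.50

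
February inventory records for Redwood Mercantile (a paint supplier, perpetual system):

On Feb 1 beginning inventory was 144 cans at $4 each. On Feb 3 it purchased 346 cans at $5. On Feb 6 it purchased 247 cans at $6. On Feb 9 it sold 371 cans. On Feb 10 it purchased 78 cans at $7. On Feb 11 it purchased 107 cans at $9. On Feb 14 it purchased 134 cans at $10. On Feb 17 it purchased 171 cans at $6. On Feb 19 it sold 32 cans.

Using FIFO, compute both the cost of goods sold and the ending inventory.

Feb 9, 371 sold [FIFO — oldest first]: 144 @ $4 + 227 @ $5 = $1,711
Feb 19, 32 sold [FIFO — oldest first]: 32 @ $5 = $160
Total COGS = $1,711 + $160 = $1,871
Ending inventory: 87 @ $5 + 247 @ $6 + 78 @ $7 + 107 @ $9 + 134 @ $10 + 171 @ $6 = $5,792

COGS = $1,871; ending inventory = $5,792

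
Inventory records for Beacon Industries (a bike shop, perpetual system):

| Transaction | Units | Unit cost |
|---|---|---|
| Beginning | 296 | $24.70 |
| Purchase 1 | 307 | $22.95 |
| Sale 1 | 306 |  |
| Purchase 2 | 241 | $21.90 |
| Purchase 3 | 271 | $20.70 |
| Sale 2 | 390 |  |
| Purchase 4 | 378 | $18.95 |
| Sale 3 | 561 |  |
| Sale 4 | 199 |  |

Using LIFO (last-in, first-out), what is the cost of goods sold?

COGS = $31,493.65

Sale 1 (306) [LIFO — newest first]: 306 @ $22.95 = $7,022.70
Sale 2 (390) [LIFO — newest first]: 271 @ $20.70 + 119 @ $21.90 = $8,215.80
Sale 3 (561) [LIFO — newest first]: 378 @ $18.95 + 122 @ $21.90 + 1 @ $22.95 + 60 @ $24.70 = $11,339.85
Sale 4 (199) [LIFO — newest first]: 199 @ $24.70 = $4,915.30
Total COGS = $7,022.70 + $8,215.80 + $11,339.85 + $4,915.30 = $31,493.65
Ending inventory: 37 @ $24.70 = $913.90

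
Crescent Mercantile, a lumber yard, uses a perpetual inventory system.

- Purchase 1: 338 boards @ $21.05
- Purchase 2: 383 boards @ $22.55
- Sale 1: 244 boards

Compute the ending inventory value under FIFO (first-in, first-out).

Sale 1 (244) [FIFO — oldest first]: 244 @ $21.05 = $5,136.20
Ending inventory: 94 @ $21.05 + 383 @ $22.55 = $10,615.35

Ending inventory = $10,615.35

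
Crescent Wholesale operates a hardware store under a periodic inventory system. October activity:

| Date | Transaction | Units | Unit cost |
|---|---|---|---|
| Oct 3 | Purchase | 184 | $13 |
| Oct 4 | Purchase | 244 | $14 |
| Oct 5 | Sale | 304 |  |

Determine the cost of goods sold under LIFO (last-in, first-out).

Oct 5, 304 sold [LIFO — newest first]: 244 @ $14 + 60 @ $13 = $4,196
Ending inventory: 124 @ $13 = $1,612
Check: goods available $5,808 = COGS $4,196 + ending $1,612

COGS = $4,196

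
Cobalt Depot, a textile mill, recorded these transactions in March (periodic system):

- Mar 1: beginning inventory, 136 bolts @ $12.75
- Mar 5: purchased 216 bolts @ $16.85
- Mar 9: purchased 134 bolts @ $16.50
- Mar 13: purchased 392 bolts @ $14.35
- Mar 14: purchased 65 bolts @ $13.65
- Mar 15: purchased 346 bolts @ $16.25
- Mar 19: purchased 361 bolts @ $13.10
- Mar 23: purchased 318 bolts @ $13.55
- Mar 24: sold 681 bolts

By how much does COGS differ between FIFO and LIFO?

FIFO COGS: 136 @ $12.75 + 216 @ $16.85 + 134 @ $16.50 + 195 @ $14.35 = $10,382.85
LIFO COGS: 318 @ $13.55 + 361 @ $13.10 + 2 @ $16.25 = $9,070.50
Difference = |$10,382.85 − $9,070.50| = $1,312.35

$1,312.35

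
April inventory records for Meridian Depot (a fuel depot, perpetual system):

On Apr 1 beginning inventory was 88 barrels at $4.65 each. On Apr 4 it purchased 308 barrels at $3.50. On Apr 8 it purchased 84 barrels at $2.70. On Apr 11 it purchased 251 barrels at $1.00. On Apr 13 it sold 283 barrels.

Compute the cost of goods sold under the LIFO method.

Apr 13, 283 sold [LIFO — newest first]: 251 @ $1.00 + 32 @ $2.70 = $337.40
Ending inventory: 88 @ $4.65 + 308 @ $3.50 + 52 @ $2.70 = $1,627.60
Check: goods available $1,965.00 = COGS $337.40 + ending $1,627.60

COGS = $337.40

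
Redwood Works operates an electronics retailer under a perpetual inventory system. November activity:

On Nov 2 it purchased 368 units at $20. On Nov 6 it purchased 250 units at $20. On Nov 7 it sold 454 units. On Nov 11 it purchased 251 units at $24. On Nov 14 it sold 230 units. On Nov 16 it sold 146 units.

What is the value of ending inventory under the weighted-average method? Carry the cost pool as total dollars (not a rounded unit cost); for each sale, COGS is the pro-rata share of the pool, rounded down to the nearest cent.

After Nov 2: 368 on hand, pool $7,360.00 (≈ $20.0000 each)
After Nov 6: 618 on hand, pool $12,360.00 (≈ $20.0000 each)
Nov 7, sell 454: 454/618 × $12,360.00 → $9,080.00
After Nov 11: 415 on hand, pool $9,304.00 (≈ $22.4193 each)
Nov 14, sell 230: 230/415 × $9,304.00 → $5,156.43
Nov 16, sell 146: 146/185 × $4,147.57 → $3,273.21
Total COGS = $9,080.00 + $5,156.43 + $3,273.21 = $17,509.64
Ending inventory (cost pool remaining) = $874.36
Check: goods available $18,384.00 = COGS $17,509.64 + ending $874.36

Ending inventory = $874.36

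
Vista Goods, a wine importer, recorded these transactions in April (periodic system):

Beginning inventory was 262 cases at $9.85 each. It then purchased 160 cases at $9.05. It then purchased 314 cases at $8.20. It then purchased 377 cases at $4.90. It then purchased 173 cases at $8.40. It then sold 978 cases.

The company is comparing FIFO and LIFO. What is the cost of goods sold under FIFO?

FIFO COGS: 262 @ $9.85 + 160 @ $9.05 + 314 @ $8.20 + 242 @ $4.90 = $7,789.30
LIFO COGS: 173 @ $8.40 + 377 @ $4.90 + 314 @ $8.20 + 114 @ $9.05 = $6,907.00

COGS = $7,789.30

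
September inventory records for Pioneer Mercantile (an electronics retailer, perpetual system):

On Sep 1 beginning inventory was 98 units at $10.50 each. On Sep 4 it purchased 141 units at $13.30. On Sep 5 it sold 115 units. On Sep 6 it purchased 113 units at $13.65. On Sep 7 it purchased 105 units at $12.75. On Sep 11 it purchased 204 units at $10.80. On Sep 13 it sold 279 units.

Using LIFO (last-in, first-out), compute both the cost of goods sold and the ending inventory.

COGS = $4,688.95; ending inventory = $3,299.75

Sep 5, 115 sold [LIFO — newest first]: 115 @ $13.30 = $1,529.50
Sep 13, 279 sold [LIFO — newest first]: 204 @ $10.80 + 75 @ $12.75 = $3,159.45
Total COGS = $1,529.50 + $3,159.45 = $4,688.95
Ending inventory: 98 @ $10.50 + 26 @ $13.30 + 113 @ $13.65 + 30 @ $12.75 = $3,299.75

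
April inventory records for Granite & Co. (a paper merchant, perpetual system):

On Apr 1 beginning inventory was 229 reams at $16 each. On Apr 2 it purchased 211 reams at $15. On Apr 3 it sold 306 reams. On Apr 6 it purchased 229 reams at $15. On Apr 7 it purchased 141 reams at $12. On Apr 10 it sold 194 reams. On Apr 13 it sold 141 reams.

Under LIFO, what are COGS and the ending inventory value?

Apr 3, 306 sold [LIFO — newest first]: 211 @ $15 + 95 @ $16 = $4,685
Apr 10, 194 sold [LIFO — newest first]: 141 @ $12 + 53 @ $15 = $2,487
Apr 13, 141 sold [LIFO — newest first]: 141 @ $15 = $2,115
Total COGS = $4,685 + $2,487 + $2,115 = $9,287
Ending inventory: 134 @ $16 + 35 @ $15 = $2,669
Check: goods available $11,956 = COGS $9,287 + ending $2,669

COGS = $9,287; ending inventory = $2,669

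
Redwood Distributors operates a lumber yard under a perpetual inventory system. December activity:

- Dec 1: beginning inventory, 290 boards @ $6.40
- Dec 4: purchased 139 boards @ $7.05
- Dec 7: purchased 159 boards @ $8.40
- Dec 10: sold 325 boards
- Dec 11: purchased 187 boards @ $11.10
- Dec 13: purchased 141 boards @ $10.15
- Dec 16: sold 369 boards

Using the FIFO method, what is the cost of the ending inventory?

Ending inventory = $2,330.25

Dec 10, 325 sold [FIFO — oldest first]: 290 @ $6.40 + 35 @ $7.05 = $2,102.75
Dec 16, 369 sold [FIFO — oldest first]: 104 @ $7.05 + 159 @ $8.40 + 106 @ $11.10 = $3,245.40
Total COGS = $2,102.75 + $3,245.40 = $5,348.15
Ending inventory: 81 @ $11.10 + 141 @ $10.15 = $2,330.25
Check: goods available $7,678.40 = COGS $5,348.15 + ending $2,330.25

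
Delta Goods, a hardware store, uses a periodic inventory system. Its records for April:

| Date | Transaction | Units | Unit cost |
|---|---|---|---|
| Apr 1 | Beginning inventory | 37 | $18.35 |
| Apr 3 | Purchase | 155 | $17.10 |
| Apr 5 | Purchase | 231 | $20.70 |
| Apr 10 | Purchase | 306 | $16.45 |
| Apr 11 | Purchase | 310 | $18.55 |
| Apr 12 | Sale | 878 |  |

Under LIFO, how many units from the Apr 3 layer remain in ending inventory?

124

Apr 12, 878 sold [LIFO — newest first]: 310 @ $18.55 + 306 @ $16.45 + 231 @ $20.70 + 31 @ $17.10 = $16,096.00
Ending inventory: 37 @ $18.35 + 124 @ $17.10 = $2,799.35
Check: goods available $18,895.35 = COGS $16,096.00 + ending $2,799.35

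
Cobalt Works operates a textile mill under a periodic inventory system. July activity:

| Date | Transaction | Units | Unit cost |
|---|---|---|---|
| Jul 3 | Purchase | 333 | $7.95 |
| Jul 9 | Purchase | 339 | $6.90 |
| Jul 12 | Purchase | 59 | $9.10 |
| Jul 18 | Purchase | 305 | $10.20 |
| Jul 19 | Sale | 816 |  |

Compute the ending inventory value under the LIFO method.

Jul 19, 816 sold [LIFO — newest first]: 305 @ $10.20 + 59 @ $9.10 + 339 @ $6.90 + 113 @ $7.95 = $6,885.35
Ending inventory: 220 @ $7.95 = $1,749.00
Check: goods available $8,634.35 = COGS $6,885.35 + ending $1,749.00

Ending inventory = $1,749.00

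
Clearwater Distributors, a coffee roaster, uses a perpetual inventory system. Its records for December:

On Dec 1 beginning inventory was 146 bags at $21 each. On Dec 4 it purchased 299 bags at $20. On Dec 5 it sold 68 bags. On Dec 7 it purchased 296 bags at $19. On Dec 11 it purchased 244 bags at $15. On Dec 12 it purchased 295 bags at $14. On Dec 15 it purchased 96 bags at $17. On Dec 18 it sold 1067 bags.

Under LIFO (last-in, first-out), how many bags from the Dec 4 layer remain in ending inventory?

95

Dec 5, 68 sold [LIFO — newest first]: 68 @ $20 = $1,360
Dec 18, 1067 sold [LIFO — newest first]: 96 @ $17 + 295 @ $14 + 244 @ $15 + 296 @ $19 + 136 @ $20 = $17,766
Total COGS = $1,360 + $17,766 = $19,126
Ending inventory: 146 @ $21 + 95 @ $20 = $4,966
Check: goods available $24,092 = COGS $19,126 + ending $4,966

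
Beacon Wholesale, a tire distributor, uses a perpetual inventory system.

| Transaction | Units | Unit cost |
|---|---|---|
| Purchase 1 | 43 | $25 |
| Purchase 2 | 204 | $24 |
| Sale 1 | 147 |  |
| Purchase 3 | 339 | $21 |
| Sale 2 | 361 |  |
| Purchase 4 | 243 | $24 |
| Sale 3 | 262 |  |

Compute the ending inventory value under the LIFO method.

Sale 1 (147) [LIFO — newest first]: 147 @ $24 = $3,528
Sale 2 (361) [LIFO — newest first]: 339 @ $21 + 22 @ $24 = $7,647
Sale 3 (262) [LIFO — newest first]: 243 @ $24 + 19 @ $24 = $6,288
Total COGS = $3,528 + $7,647 + $6,288 = $17,463
Ending inventory: 43 @ $25 + 16 @ $24 = $1,459

Ending inventory = $1,459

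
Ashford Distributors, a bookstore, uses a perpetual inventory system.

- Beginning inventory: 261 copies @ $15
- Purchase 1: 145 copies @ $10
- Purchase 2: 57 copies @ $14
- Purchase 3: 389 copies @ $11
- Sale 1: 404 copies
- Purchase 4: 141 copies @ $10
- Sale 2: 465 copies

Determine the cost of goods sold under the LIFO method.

COGS = $9,992

Sale 1 (404) [LIFO — newest first]: 389 @ $11 + 15 @ $14 = $4,489
Sale 2 (465) [LIFO — newest first]: 141 @ $10 + 42 @ $14 + 145 @ $10 + 137 @ $15 = $5,503
Total COGS = $4,489 + $5,503 = $9,992
Ending inventory: 124 @ $15 = $1,860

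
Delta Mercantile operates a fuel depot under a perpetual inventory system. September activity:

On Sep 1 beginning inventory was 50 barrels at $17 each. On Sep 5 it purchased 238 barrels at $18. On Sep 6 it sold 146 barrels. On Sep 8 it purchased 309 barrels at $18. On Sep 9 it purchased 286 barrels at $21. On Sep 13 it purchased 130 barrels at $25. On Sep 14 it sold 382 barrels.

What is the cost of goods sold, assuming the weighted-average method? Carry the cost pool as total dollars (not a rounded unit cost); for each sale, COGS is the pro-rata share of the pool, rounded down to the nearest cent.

After Sep 1: 50 on hand, pool $850.00 (≈ $17.0000 each)
After Sep 5: 288 on hand, pool $5,134.00 (≈ $17.8264 each)
Sep 6, sell 146: 146/288 × $5,134.00 → $2,602.65
After Sep 8: 451 on hand, pool $8,093.35 (≈ $17.9453 each)
After Sep 9: 737 on hand, pool $14,099.35 (≈ $19.1307 each)
After Sep 13: 867 on hand, pool $17,349.35 (≈ $20.0108 each)
Sep 14, sell 382: 382/867 × $17,349.35 → $7,644.11
Total COGS = $2,602.65 + $7,644.11 = $10,246.76
Ending inventory (cost pool remaining) = $9,705.24

COGS = $10,246.76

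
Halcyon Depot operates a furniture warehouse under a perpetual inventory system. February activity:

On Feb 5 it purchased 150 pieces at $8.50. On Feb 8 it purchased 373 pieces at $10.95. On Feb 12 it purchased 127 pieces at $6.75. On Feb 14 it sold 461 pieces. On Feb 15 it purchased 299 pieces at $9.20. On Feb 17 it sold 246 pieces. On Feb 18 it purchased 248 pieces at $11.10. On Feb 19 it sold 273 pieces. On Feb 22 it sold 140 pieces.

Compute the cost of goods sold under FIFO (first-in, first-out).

COGS = $10,865.50

Feb 14, 461 sold [FIFO — oldest first]: 150 @ $8.50 + 311 @ $10.95 = $4,680.45
Feb 17, 246 sold [FIFO — oldest first]: 62 @ $10.95 + 127 @ $6.75 + 57 @ $9.20 = $2,060.55
Feb 19, 273 sold [FIFO — oldest first]: 242 @ $9.20 + 31 @ $11.10 = $2,570.50
Feb 22, 140 sold [FIFO — oldest first]: 140 @ $11.10 = $1,554.00
Total COGS = $4,680.45 + $2,060.55 + $2,570.50 + $1,554.00 = $10,865.50
Ending inventory: 77 @ $11.10 = $854.70
Check: goods available $11,720.20 = COGS $10,865.50 + ending $854.70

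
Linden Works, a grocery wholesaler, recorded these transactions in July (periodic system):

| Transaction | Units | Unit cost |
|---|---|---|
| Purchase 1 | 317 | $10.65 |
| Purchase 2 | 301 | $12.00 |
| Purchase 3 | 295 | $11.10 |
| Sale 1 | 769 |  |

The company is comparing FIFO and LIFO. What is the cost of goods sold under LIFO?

COGS = $8,728.95

FIFO COGS: 317 @ $10.65 + 301 @ $12.00 + 151 @ $11.10 = $8,664.15
LIFO COGS: 295 @ $11.10 + 301 @ $12.00 + 173 @ $10.65 = $8,728.95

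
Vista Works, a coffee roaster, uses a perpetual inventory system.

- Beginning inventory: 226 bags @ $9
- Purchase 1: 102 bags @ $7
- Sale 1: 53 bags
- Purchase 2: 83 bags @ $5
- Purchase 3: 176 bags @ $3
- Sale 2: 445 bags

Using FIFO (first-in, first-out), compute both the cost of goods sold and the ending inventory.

Sale 1 (53) [FIFO — oldest first]: 53 @ $9 = $477
Sale 2 (445) [FIFO — oldest first]: 173 @ $9 + 102 @ $7 + 83 @ $5 + 87 @ $3 = $2,947
Total COGS = $477 + $2,947 = $3,424
Ending inventory: 89 @ $3 = $267

COGS = $3,424; ending inventory = $267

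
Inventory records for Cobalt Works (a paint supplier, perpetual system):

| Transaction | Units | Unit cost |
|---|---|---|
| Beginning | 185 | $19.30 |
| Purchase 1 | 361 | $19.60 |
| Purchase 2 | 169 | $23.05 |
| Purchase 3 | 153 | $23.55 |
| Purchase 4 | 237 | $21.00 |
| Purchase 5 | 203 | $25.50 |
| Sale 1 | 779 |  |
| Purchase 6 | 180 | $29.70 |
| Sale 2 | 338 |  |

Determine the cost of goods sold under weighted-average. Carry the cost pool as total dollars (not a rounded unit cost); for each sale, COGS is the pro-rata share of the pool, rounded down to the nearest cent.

COGS = $24,858.05

After Beginning: 185 on hand, pool $3,570.50 (≈ $19.3000 each)
After Purchase 1: 546 on hand, pool $10,646.10 (≈ $19.4984 each)
After Purchase 2: 715 on hand, pool $14,541.55 (≈ $20.3378 each)
After Purchase 3: 868 on hand, pool $18,144.70 (≈ $20.9040 each)
After Purchase 4: 1105 on hand, pool $23,121.70 (≈ $20.9246 each)
After Purchase 5: 1308 on hand, pool $28,298.20 (≈ $21.6347 each)
Sale 1, sell 779: 779/1308 × $28,298.20 → $16,853.43
After Purchase 6: 709 on hand, pool $16,790.77 (≈ $23.6823 each)
Sale 2, sell 338: 338/709 × $16,790.77 → $8,004.62
Total COGS = $16,853.43 + $8,004.62 = $24,858.05
Ending inventory (cost pool remaining) = $8,786.15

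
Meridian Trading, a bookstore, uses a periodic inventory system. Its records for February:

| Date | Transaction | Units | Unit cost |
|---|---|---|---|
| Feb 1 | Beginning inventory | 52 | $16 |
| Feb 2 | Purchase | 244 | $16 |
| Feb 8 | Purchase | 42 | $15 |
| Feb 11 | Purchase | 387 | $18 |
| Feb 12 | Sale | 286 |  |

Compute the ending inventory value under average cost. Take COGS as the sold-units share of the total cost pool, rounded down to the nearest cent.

Feb 12, sell 286: 286/725 × $12,332.00 → $4,864.76
Ending inventory (cost pool remaining) = $7,467.24
Check: goods available $12,332.00 = COGS $4,864.76 + ending $7,467.24

Ending inventory = $7,467.24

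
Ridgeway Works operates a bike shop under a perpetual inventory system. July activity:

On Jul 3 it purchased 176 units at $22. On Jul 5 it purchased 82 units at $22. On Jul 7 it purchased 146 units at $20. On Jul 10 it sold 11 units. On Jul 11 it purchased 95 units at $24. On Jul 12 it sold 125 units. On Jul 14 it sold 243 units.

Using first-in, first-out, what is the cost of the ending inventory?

Ending inventory = $2,780

Jul 10, 11 sold [FIFO — oldest first]: 11 @ $22 = $242
Jul 12, 125 sold [FIFO — oldest first]: 125 @ $22 = $2,750
Jul 14, 243 sold [FIFO — oldest first]: 40 @ $22 + 82 @ $22 + 121 @ $20 = $5,104
Total COGS = $242 + $2,750 + $5,104 = $8,096
Ending inventory: 25 @ $20 + 95 @ $24 = $2,780
Check: goods available $10,876 = COGS $8,096 + ending $2,780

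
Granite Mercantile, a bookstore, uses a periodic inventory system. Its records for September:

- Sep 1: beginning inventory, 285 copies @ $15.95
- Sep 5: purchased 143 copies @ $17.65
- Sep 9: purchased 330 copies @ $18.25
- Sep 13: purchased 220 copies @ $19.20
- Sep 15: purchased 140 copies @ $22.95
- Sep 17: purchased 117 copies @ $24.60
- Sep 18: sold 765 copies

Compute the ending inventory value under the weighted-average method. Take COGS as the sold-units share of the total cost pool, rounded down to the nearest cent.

Ending inventory = $8,908.08

Sep 18, sell 765: 765/1235 × $23,407.40 → $14,499.32
Ending inventory (cost pool remaining) = $8,908.08
Check: goods available $23,407.40 = COGS $14,499.32 + ending $8,908.08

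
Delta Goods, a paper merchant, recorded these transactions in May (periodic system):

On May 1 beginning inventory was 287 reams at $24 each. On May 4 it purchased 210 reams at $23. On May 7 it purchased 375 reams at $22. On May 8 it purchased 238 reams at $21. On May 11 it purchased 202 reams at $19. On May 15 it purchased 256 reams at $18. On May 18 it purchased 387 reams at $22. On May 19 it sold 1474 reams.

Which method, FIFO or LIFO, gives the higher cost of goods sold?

FIFO

FIFO COGS: 287 @ $24 + 210 @ $23 + 375 @ $22 + 238 @ $21 + 202 @ $19 + 162 @ $18 = $31,720
LIFO COGS: 387 @ $22 + 256 @ $18 + 202 @ $19 + 238 @ $21 + 375 @ $22 + 16 @ $23 = $30,576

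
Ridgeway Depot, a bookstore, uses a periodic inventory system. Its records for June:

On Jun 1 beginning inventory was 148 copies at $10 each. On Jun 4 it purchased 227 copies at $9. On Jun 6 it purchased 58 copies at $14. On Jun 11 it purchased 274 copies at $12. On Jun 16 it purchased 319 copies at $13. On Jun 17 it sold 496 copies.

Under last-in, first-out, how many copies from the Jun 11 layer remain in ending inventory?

97

Jun 17, 496 sold [LIFO — newest first]: 319 @ $13 + 177 @ $12 = $6,271
Ending inventory: 148 @ $10 + 227 @ $9 + 58 @ $14 + 97 @ $12 = $5,499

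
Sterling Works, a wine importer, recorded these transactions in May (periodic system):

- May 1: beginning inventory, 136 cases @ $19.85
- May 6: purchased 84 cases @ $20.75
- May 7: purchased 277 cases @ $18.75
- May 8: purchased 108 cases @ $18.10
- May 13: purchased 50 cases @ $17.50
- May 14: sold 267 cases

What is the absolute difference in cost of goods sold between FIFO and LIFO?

FIFO COGS: 136 @ $19.85 + 84 @ $20.75 + 47 @ $18.75 = $5,323.85
LIFO COGS: 50 @ $17.50 + 108 @ $18.10 + 109 @ $18.75 = $4,873.55
Difference = |$5,323.85 − $4,873.55| = $450.30

$450.30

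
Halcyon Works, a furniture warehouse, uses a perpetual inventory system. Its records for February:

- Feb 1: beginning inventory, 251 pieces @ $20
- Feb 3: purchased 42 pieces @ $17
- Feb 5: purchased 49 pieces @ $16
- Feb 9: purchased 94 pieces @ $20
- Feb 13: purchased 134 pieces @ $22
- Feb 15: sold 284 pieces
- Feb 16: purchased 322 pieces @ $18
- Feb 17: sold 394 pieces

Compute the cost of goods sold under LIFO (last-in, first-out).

COGS = $12,862

Feb 15, 284 sold [LIFO — newest first]: 134 @ $22 + 94 @ $20 + 49 @ $16 + 7 @ $17 = $5,731
Feb 17, 394 sold [LIFO — newest first]: 322 @ $18 + 35 @ $17 + 37 @ $20 = $7,131
Total COGS = $5,731 + $7,131 = $12,862
Ending inventory: 214 @ $20 = $4,280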